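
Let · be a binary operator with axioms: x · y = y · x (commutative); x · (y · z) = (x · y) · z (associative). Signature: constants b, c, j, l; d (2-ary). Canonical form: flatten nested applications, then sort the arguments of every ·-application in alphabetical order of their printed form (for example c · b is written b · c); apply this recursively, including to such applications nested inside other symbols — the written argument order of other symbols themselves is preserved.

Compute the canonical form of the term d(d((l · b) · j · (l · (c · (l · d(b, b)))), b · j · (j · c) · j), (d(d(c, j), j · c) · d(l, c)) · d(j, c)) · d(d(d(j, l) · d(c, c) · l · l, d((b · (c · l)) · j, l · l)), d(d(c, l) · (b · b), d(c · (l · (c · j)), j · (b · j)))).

Answer: d(d(b · c · d(b, b) · j · l · l · l, b · c · j · j · j), d(d(c, j), c · j) · d(j, c) · d(l, c)) · d(d(d(c, c) · d(j, l) · l · l, d(b · c · j · l, l · l)), d(b · b · d(c, l), d(c · c · j · l, b · j · j)))

Derivation:
Simplify inside:  d(d((l · b) · j · (l · (c · (l · d(b, b)))), b · j · (j · c) · j), (d(d(c, j), j · c) · d(l, c)) · d(j, c))  →  d(d(b · c · d(b, b) · j · l · l · l, b · c · j · j · j), d(d(c, j), c · j) · d(j, c) · d(l, c))
Simplify inside:  d(d(d(j, l) · d(c, c) · l · l, d((b · (c · l)) · j, l · l)), d(d(c, l) · (b · b), d(c · (l · (c · j)), j · (b · j))))  →  d(d(d(c, c) · d(j, l) · l · l, d(b · c · j · l, l · l)), d(b · b · d(c, l), d(c · c · j · l, b · j · j)))
Sort arguments:  d(d(b · c · d(b, b) · j · l · l · l, b · c · j · j · j), d(d(c, j), c · j) · d(j, c) · d(l, c)) · d(d(d(c, c) · d(j, l) · l · l, d(b · c · j · l, l · l)), d(b · b · d(c, l), d(c · c · j · l, b · j · j)))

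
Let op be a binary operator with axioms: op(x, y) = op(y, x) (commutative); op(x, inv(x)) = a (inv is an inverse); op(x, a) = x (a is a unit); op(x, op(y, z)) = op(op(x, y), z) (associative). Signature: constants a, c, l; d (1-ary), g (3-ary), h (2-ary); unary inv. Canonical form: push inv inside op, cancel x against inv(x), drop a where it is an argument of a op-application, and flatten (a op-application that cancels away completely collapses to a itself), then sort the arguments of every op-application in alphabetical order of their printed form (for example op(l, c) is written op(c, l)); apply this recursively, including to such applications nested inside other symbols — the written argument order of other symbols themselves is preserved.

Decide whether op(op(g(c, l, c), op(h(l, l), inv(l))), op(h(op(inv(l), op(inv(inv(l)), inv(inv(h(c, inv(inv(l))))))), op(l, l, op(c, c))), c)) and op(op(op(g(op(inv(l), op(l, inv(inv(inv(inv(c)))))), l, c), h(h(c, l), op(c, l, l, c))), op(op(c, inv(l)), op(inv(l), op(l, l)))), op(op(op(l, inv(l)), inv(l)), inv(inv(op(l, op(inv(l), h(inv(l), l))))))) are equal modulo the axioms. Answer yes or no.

Left:  op(op(g(c, l, c), op(h(l, l), inv(l))), op(h(op(inv(l), op(inv(inv(l)), inv(inv(h(c, inv(inv(l))))))), op(l, l, op(c, c))), c))
  Push inv inside:  distribute inv over op and collapse double inv
  Combine occurrences:  op(g(c, l, c), h(l, l), inv(l), h(h(c, l), op(c, c, l, l)), c)
  Order the arguments:  op(c, g(c, l, c), h(h(c, l), op(c, c, l, l)), h(l, l), inv(l))
Right:  op(op(op(g(op(inv(l), op(l, inv(inv(inv(inv(c)))))), l, c), h(h(c, l), op(c, l, l, c))), op(op(c, inv(l)), op(inv(l), op(l, l)))), op(op(op(l, inv(l)), inv(l)), inv(inv(op(l, op(inv(l), h(inv(l), l)))))))
  Push inv inside:  distribute inv over op and collapse double inv
  Collect terms:  op(g(c, l, c), h(h(c, l), op(c, c, l, l)), c, inv(l), h(inv(l), l))
  Sort:  op(c, g(c, l, c), h(h(c, l), op(c, c, l, l)), h(inv(l), l), inv(l))

Answer: no — op(c, g(c, l, c), h(h(c, l), op(c, c, l, l)), h(l, l), inv(l)) vs op(c, g(c, l, c), h(h(c, l), op(c, c, l, l)), h(inv(l), l), inv(l))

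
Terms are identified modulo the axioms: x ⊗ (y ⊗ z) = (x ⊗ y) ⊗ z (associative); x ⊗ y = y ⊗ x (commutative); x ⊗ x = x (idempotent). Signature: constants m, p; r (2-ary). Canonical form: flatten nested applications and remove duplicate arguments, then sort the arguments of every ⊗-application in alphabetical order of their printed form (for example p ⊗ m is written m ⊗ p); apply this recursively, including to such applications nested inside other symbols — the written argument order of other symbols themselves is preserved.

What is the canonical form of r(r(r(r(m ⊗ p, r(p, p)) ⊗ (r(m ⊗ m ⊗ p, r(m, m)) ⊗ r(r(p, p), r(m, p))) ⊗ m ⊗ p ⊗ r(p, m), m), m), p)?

Answer: r(r(r(m ⊗ p ⊗ r(m ⊗ p, r(m, m)) ⊗ r(m ⊗ p, r(p, p)) ⊗ r(p, m) ⊗ r(r(p, p), r(m, p)), m), m), p)

Derivation:
Descend into:  r(m ⊗ p, r(p, p)) ⊗ (r(m ⊗ m ⊗ p, r(m, m)) ⊗ r(r(p, p), r(m, p))) ⊗ m ⊗ p ⊗ r(p, m)
Merge nested applications:  r(m ⊗ p, r(p, p)) ⊗ r(m ⊗ m ⊗ p, r(m, m)) ⊗ r(r(p, p), r(m, p)) ⊗ m ⊗ p ⊗ r(p, m)
Inside:  r(m ⊗ m ⊗ p, r(m, m))  →  r(m ⊗ p, r(m, m))
Order the arguments:  m ⊗ p ⊗ r(m ⊗ p, r(m, m)) ⊗ r(m ⊗ p, r(p, p)) ⊗ r(p, m) ⊗ r(r(p, p), r(m, p))
Put back:  r(r(r(m ⊗ p ⊗ r(m ⊗ p, r(m, m)) ⊗ r(m ⊗ p, r(p, p)) ⊗ r(p, m) ⊗ r(r(p, p), r(m, p)), m), m), p)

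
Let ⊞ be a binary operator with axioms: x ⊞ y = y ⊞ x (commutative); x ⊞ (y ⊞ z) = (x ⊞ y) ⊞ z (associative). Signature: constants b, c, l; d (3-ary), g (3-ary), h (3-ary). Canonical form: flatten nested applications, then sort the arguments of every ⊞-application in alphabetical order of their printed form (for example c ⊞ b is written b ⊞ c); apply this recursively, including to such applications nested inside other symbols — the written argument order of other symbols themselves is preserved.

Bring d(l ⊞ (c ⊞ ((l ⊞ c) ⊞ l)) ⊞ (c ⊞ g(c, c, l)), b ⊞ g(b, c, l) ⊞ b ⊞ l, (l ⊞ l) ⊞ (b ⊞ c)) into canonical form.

Work inside:  l ⊞ (c ⊞ ((l ⊞ c) ⊞ l)) ⊞ (c ⊞ g(c, c, l))
Un-nest:  l ⊞ c ⊞ l ⊞ c ⊞ l ⊞ c ⊞ g(c, c, l)
Sort arguments:  c ⊞ c ⊞ c ⊞ g(c, c, l) ⊞ l ⊞ l ⊞ l
Rebuild:  d(c ⊞ c ⊞ c ⊞ g(c, c, l) ⊞ l ⊞ l ⊞ l, b ⊞ b ⊞ g(b, c, l) ⊞ l, b ⊞ c ⊞ l ⊞ l)

Answer: d(c ⊞ c ⊞ c ⊞ g(c, c, l) ⊞ l ⊞ l ⊞ l, b ⊞ b ⊞ g(b, c, l) ⊞ l, b ⊞ c ⊞ l ⊞ l)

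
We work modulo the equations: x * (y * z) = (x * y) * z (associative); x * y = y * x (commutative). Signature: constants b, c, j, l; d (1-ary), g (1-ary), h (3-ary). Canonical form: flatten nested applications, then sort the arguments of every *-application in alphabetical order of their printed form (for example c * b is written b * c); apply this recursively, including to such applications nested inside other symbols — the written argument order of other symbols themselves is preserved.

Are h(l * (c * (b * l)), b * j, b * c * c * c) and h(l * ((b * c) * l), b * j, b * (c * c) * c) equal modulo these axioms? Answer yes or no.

Left:  h(l * (c * (b * l)), b * j, b * c * c * c)
  Focus inside:  l * (c * (b * l))
  Flatten:  l * c * b * l
  Sort:  b * c * l * l
  Put back:  h(b * c * l * l, b * j, b * c * c * c)
Right:  h(l * ((b * c) * l), b * j, b * (c * c) * c)
  Work inside:  l * ((b * c) * l)
  Merge nested applications:  l * b * c * l
  Sort:  b * c * l * l
  Reassemble:  h(b * c * l * l, b * j, b * c * c * c)

Answer: yes — both canonical forms are h(b * c * l * l, b * j, b * c * c * c)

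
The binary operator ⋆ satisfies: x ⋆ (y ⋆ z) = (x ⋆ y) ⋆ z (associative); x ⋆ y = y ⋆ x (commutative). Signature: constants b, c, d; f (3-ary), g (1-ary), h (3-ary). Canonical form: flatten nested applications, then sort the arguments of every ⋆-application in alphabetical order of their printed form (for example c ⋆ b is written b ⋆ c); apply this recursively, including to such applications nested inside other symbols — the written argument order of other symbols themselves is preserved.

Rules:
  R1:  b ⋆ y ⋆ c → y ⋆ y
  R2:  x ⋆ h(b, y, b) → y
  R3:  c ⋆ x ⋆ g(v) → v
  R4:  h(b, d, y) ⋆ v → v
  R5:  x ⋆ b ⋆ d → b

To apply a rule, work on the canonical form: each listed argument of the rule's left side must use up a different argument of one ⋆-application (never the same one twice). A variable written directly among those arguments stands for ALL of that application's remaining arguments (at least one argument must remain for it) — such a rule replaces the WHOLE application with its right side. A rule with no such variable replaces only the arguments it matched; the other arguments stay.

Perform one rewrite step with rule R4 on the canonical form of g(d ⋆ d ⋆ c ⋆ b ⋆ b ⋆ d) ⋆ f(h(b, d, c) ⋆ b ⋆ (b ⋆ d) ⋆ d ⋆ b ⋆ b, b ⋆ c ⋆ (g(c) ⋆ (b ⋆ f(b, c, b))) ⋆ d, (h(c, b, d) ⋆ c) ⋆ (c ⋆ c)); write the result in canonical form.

Canonical form:  f(b ⋆ b ⋆ b ⋆ b ⋆ d ⋆ d ⋆ h(b, d, c), b ⋆ b ⋆ c ⋆ d ⋆ f(b, c, b) ⋆ g(c), c ⋆ c ⋆ c ⋆ h(c, b, d)) ⋆ g(b ⋆ b ⋆ c ⋆ d ⋆ d ⋆ d)
R4 matches:  uses h(b, d, c);  v := b ⋆ b ⋆ b ⋆ b ⋆ d ⋆ d, y := c
Every leftover argument binds to the variable; the entire application is replaced.
Result:  f(b ⋆ b ⋆ b ⋆ b ⋆ d ⋆ d, b ⋆ b ⋆ c ⋆ d ⋆ f(b, c, b) ⋆ g(c), c ⋆ c ⋆ c ⋆ h(c, b, d)) ⋆ g(b ⋆ b ⋆ c ⋆ d ⋆ d ⋆ d)

Answer: f(b ⋆ b ⋆ b ⋆ b ⋆ d ⋆ d, b ⋆ b ⋆ c ⋆ d ⋆ f(b, c, b) ⋆ g(c), c ⋆ c ⋆ c ⋆ h(c, b, d)) ⋆ g(b ⋆ b ⋆ c ⋆ d ⋆ d ⋆ d)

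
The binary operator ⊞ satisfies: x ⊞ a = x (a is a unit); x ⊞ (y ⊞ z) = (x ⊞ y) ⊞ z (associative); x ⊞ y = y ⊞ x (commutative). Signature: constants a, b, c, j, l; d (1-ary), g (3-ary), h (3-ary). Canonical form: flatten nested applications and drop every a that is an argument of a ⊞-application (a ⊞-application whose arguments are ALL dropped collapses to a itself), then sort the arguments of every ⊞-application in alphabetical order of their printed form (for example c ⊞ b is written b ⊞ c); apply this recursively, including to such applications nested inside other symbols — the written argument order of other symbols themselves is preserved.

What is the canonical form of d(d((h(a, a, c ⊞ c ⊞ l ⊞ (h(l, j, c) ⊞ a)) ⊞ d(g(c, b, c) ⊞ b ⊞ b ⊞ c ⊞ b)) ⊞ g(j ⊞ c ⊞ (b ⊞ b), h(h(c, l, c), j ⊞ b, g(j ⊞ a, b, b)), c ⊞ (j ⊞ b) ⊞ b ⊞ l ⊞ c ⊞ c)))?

Answer: d(d(d(b ⊞ b ⊞ b ⊞ c ⊞ g(c, b, c)) ⊞ g(b ⊞ b ⊞ c ⊞ j, h(h(c, l, c), b ⊞ j, g(j, b, b)), b ⊞ b ⊞ c ⊞ c ⊞ c ⊞ j ⊞ l) ⊞ h(a, a, c ⊞ c ⊞ h(l, j, c) ⊞ l)))

Derivation:
Descend into:  (h(a, a, c ⊞ c ⊞ l ⊞ (h(l, j, c) ⊞ a)) ⊞ d(g(c, b, c) ⊞ b ⊞ b ⊞ c ⊞ b)) ⊞ g(j ⊞ c ⊞ (b ⊞ b), h(h(c, l, c), j ⊞ b, g(j ⊞ a, b, b)), c ⊞ (j ⊞ b) ⊞ b ⊞ l ⊞ c ⊞ c)
Flatten:  h(a, a, c ⊞ c ⊞ l ⊞ (h(l, j, c) ⊞ a)) ⊞ d(g(c, b, c) ⊞ b ⊞ b ⊞ c ⊞ b) ⊞ g(j ⊞ c ⊞ (b ⊞ b), h(h(c, l, c), j ⊞ b, g(j ⊞ a, b, b)), c ⊞ (j ⊞ b) ⊞ b ⊞ l ⊞ c ⊞ c)
Simplify inside:  h(a, a, c ⊞ c ⊞ l ⊞ (h(l, j, c) ⊞ a))  →  h(a, a, c ⊞ c ⊞ h(l, j, c) ⊞ l)
Simplify inside:  d(g(c, b, c) ⊞ b ⊞ b ⊞ c ⊞ b)  →  d(b ⊞ b ⊞ b ⊞ c ⊞ g(c, b, c))
Simplify inside:  g(j ⊞ c ⊞ (b ⊞ b), h(h(c, l, c), j ⊞ b, g(j ⊞ a, b, b)), c ⊞ (j ⊞ b) ⊞ b ⊞ l ⊞ c ⊞ c)  →  g(b ⊞ b ⊞ c ⊞ j, h(h(c, l, c), b ⊞ j, g(j, b, b)), b ⊞ b ⊞ c ⊞ c ⊞ c ⊞ j ⊞ l)
Sort:  d(b ⊞ b ⊞ b ⊞ c ⊞ g(c, b, c)) ⊞ g(b ⊞ b ⊞ c ⊞ j, h(h(c, l, c), b ⊞ j, g(j, b, b)), b ⊞ b ⊞ c ⊞ c ⊞ c ⊞ j ⊞ l) ⊞ h(a, a, c ⊞ c ⊞ h(l, j, c) ⊞ l)
Put back:  d(d(d(b ⊞ b ⊞ b ⊞ c ⊞ g(c, b, c)) ⊞ g(b ⊞ b ⊞ c ⊞ j, h(h(c, l, c), b ⊞ j, g(j, b, b)), b ⊞ b ⊞ c ⊞ c ⊞ c ⊞ j ⊞ l) ⊞ h(a, a, c ⊞ c ⊞ h(l, j, c) ⊞ l)))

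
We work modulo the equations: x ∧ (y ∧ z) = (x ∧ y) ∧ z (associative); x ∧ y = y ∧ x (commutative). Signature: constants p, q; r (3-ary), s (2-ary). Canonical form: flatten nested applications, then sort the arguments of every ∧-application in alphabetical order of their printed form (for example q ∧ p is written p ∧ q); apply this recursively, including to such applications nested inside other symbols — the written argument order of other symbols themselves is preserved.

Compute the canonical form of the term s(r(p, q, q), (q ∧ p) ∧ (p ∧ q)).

Descend into:  (q ∧ p) ∧ (p ∧ q)
Merge nested applications:  q ∧ p ∧ p ∧ q
Sort:  p ∧ p ∧ q ∧ q
Rebuild:  s(r(p, q, q), p ∧ p ∧ q ∧ q)

Answer: s(r(p, q, q), p ∧ p ∧ q ∧ q)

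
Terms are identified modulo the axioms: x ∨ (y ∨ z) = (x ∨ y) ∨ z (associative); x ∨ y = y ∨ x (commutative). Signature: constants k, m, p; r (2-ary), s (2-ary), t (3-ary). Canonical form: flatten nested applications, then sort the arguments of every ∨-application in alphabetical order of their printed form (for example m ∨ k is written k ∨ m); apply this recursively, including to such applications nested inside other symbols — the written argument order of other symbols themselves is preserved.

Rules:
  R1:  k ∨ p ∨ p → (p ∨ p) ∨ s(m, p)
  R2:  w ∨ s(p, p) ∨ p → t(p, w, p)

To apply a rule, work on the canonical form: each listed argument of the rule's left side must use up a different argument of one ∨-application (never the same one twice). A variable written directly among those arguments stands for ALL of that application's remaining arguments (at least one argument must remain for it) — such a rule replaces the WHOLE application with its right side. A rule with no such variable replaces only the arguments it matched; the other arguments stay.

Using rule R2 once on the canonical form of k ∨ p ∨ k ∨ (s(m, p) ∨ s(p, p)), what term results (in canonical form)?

Answer: t(p, k ∨ k ∨ s(m, p), p)

Derivation:
Canonical form:  k ∨ k ∨ p ∨ s(m, p) ∨ s(p, p)
R2 matches:  uses p, s(p, p);  w := k ∨ k ∨ s(m, p)
The variable takes the whole remainder — replace the entire application.
Result:  t(p, k ∨ k ∨ s(m, p), p)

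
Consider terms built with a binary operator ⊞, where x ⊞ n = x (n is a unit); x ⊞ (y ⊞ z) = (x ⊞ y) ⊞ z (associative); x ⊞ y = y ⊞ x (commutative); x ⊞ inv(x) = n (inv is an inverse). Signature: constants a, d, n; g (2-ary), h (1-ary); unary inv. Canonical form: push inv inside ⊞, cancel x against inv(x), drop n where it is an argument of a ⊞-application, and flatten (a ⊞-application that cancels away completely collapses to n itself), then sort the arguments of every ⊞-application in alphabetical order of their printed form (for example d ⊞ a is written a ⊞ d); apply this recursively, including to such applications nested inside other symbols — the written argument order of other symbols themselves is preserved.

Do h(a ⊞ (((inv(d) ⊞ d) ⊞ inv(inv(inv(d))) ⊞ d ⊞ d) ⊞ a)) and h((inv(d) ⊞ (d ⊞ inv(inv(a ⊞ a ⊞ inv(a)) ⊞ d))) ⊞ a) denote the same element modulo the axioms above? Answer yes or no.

Left:  h(a ⊞ (((inv(d) ⊞ d) ⊞ inv(inv(inv(d))) ⊞ d ⊞ d) ⊞ a))
  Focus inside:  a ⊞ (((inv(d) ⊞ d) ⊞ inv(inv(inv(d))) ⊞ d ⊞ d) ⊞ a)
  Push inv inside:  distribute inv over ⊞ and collapse double inv
  Combine occurrences:  a ⊞ a ⊞ d
  Rebuild:  h(a ⊞ a ⊞ d)
Right:  h((inv(d) ⊞ (d ⊞ inv(inv(a ⊞ a ⊞ inv(a)) ⊞ d))) ⊞ a)
  Descend into:  (inv(d) ⊞ (d ⊞ inv(inv(a ⊞ a ⊞ inv(a)) ⊞ d))) ⊞ a
  Push inv inside:  distribute inv over ⊞ and collapse double inv
  Collect:  inv(d) ⊞ a ⊞ a
  Sort:  a ⊞ a ⊞ inv(d)
  Rebuild:  h(a ⊞ a ⊞ inv(d))

Answer: no — h(a ⊞ a ⊞ d) vs h(a ⊞ a ⊞ inv(d))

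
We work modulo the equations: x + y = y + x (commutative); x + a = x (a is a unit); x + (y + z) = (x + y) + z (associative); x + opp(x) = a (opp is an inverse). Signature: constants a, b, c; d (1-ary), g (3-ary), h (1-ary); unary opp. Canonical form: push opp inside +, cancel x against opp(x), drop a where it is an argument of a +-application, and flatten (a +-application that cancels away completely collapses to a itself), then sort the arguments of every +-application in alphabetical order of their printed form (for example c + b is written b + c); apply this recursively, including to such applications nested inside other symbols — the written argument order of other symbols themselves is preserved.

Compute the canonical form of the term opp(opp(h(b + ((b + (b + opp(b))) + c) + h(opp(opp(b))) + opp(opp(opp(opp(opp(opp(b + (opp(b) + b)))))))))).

Push opp inside:  distribute opp over + and collapse double opp
Combine occurrences:  h(b + b + b + c + h(b))

Answer: h(b + b + b + c + h(b))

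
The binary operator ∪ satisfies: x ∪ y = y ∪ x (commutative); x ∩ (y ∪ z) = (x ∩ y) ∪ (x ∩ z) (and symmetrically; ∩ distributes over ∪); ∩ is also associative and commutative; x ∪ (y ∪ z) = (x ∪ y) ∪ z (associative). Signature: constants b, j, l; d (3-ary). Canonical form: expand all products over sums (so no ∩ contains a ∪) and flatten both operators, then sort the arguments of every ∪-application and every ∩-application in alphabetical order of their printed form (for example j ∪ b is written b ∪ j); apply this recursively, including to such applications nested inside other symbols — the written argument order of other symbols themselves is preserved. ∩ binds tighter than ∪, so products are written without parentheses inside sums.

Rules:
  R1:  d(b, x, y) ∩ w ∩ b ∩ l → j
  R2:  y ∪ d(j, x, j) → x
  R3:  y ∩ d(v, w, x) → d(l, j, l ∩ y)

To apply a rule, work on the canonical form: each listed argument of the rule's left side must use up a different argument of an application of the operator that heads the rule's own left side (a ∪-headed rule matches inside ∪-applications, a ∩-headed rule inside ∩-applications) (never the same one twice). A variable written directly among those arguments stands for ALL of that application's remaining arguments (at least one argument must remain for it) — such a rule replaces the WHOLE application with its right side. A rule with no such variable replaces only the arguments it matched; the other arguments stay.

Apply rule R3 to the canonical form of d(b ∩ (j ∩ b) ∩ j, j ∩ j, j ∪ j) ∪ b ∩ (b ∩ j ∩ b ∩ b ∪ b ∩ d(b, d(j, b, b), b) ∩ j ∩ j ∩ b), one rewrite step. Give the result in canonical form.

Answer: b ∩ b ∩ b ∩ b ∩ j ∪ d(b ∩ b ∩ j ∩ j, j ∩ j, j ∪ j) ∪ d(l, j, b ∩ b ∩ b ∩ j ∩ j ∩ l)

Derivation:
Canonical form:  b ∩ b ∩ b ∩ b ∩ j ∪ b ∩ b ∩ b ∩ d(b, d(j, b, b), b) ∩ j ∩ j ∪ d(b ∩ b ∩ j ∩ j, j ∩ j, j ∪ j)
Match R3:  consume d(b, d(j, b, b), b);  v := b, w := d(j, b, b), x := b, y := b ∩ b ∩ b ∩ j ∩ j
The variable takes the whole remainder — replace the entire application.
Giving:  b ∩ b ∩ b ∩ b ∩ j ∪ d(b ∩ b ∩ j ∩ j, j ∩ j, j ∪ j) ∪ d(l, j, b ∩ b ∩ b ∩ j ∩ j ∩ l)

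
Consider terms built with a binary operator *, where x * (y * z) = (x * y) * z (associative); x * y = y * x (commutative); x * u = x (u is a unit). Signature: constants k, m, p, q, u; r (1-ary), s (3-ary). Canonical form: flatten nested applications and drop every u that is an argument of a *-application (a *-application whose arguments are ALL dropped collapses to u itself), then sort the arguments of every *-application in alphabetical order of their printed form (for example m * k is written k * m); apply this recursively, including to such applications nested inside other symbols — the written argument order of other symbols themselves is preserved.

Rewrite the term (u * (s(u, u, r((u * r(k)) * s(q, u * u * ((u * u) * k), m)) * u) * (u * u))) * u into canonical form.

Answer: s(u, u, r(r(k) * s(q, k, m)))

Derivation:
Flatten:  u * s(u, u, r((u * r(k)) * s(q, u * u * ((u * u) * k), m)) * u) * u * u * u
Simplify inside:  s(u, u, r((u * r(k)) * s(q, u * u * ((u * u) * k), m)) * u)  →  s(u, u, r(r(k) * s(q, k, m)))
Unit:  drop u (×4)
Order the arguments:  s(u, u, r(r(k) * s(q, k, m)))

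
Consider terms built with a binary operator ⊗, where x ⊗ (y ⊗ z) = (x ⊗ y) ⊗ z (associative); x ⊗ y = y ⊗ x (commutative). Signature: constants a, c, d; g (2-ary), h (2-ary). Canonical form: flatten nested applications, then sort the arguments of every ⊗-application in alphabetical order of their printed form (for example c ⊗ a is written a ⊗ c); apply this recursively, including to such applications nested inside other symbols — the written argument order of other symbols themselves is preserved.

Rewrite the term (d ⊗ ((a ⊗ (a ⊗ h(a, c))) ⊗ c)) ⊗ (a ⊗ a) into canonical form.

Answer: a ⊗ a ⊗ a ⊗ a ⊗ c ⊗ d ⊗ h(a, c)

Derivation:
Un-nest:  d ⊗ a ⊗ a ⊗ h(a, c) ⊗ c ⊗ a ⊗ a
Sort:  a ⊗ a ⊗ a ⊗ a ⊗ c ⊗ d ⊗ h(a, c)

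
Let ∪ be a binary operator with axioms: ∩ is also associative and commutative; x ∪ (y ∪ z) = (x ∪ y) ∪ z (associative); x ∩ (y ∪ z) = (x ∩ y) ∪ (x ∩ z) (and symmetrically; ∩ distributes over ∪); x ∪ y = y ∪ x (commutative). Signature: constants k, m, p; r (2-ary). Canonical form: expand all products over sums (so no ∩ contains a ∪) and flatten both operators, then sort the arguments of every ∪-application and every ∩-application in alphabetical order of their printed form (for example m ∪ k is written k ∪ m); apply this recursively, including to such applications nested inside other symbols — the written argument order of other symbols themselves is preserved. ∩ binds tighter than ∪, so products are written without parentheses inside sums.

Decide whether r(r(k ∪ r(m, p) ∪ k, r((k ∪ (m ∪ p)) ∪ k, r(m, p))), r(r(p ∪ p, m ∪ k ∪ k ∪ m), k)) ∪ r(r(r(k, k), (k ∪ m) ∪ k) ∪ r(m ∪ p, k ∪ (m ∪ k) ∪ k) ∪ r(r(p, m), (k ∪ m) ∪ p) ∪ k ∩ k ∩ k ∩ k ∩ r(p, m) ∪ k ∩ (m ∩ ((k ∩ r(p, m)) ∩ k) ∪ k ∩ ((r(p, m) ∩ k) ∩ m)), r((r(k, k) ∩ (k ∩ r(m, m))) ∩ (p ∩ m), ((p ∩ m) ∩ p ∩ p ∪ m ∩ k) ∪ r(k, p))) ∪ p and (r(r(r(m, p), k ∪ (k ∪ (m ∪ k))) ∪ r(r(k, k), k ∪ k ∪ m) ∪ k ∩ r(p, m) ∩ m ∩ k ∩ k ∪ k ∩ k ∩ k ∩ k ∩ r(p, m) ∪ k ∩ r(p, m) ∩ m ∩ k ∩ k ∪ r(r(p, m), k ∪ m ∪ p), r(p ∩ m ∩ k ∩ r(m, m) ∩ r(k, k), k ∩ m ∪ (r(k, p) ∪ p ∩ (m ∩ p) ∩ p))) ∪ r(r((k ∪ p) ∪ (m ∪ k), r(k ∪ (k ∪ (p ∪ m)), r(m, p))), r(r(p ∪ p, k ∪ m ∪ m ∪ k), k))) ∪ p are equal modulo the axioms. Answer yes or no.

Answer: no — p ∪ r(k ∩ k ∩ k ∩ k ∩ r(p, m) ∪ k ∩ k ∩ k ∩ m ∩ r(p, m) ∪ k ∩ k ∩ k ∩ m ∩ r(p, m) ∪ r(m ∪ p, k ∪ k ∪ k ∪ m) ∪ r(r(k, k), k ∪ k ∪ m) ∪ r(r(p, m), k ∪ m ∪ p), r(k ∩ m ∩ p ∩ r(k, k) ∩ r(m, m), k ∩ m ∪ m ∩ p ∩ p ∩ p ∪ r(k, p))) ∪ r(r(k ∪ k ∪ r(m, p), r(k ∪ k ∪ m ∪ p, r(m, p))), r(r(p ∪ p, k ∪ k ∪ m ∪ m), k)) vs p ∪ r(k ∩ k ∩ k ∩ k ∩ r(p, m) ∪ k ∩ k ∩ k ∩ m ∩ r(p, m) ∪ k ∩ k ∩ k ∩ m ∩ r(p, m) ∪ r(r(k, k), k ∪ k ∪ m) ∪ r(r(m, p), k ∪ k ∪ k ∪ m) ∪ r(r(p, m), k ∪ m ∪ p), r(k ∩ m ∩ p ∩ r(k, k) ∩ r(m, m), k ∩ m ∪ m ∩ p ∩ p ∩ p ∪ r(k, p))) ∪ r(r(k ∪ k ∪ m ∪ p, r(k ∪ k ∪ m ∪ p, r(m, p))), r(r(p ∪ p, k ∪ k ∪ m ∪ m), k))

Derivation:
Left:  r(r(k ∪ r(m, p) ∪ k, r((k ∪ (m ∪ p)) ∪ k, r(m, p))), r(r(p ∪ p, m ∪ k ∪ k ∪ m), k)) ∪ r(r(r(k, k), (k ∪ m) ∪ k) ∪ r(m ∪ p, k ∪ (m ∪ k) ∪ k) ∪ r(r(p, m), (k ∪ m) ∪ p) ∪ k ∩ k ∩ k ∩ k ∩ r(p, m) ∪ k ∩ (m ∩ ((k ∩ r(p, m)) ∩ k) ∪ k ∩ ((r(p, m) ∩ k) ∩ m)), r((r(k, k) ∩ (k ∩ r(m, m))) ∩ (p ∩ m), ((p ∩ m) ∩ p ∩ p ∪ m ∩ k) ∪ r(k, p))) ∪ p
  Expand products over sums:  r(r(k ∪ k ∪ r(m, p), r(k ∪ k ∪ m ∪ p, r(m, p))), r(r(p ∪ p, k ∪ k ∪ m ∪ m), k)) ∪ r(k ∩ k ∩ k ∩ k ∩ r(p, m) ∪ k ∩ k ∩ k ∩ m ∩ r(p, m) ∪ k ∩ k ∩ k ∩ m ∩ r(p, m) ∪ r(m ∪ p, k ∪ k ∪ k ∪ m) ∪ r(r(k, k), k ∪ k ∪ m) ∪ r(r(p, m), k ∪ m ∪ p), r(k ∩ m ∩ p ∩ r(k, k) ∩ r(m, m), k ∩ m ∪ m ∩ p ∩ p ∩ p ∪ r(k, p))) ∪ p
  Sort arguments:  p ∪ r(k ∩ k ∩ k ∩ k ∩ r(p, m) ∪ k ∩ k ∩ k ∩ m ∩ r(p, m) ∪ k ∩ k ∩ k ∩ m ∩ r(p, m) ∪ r(m ∪ p, k ∪ k ∪ k ∪ m) ∪ r(r(k, k), k ∪ k ∪ m) ∪ r(r(p, m), k ∪ m ∪ p), r(k ∩ m ∩ p ∩ r(k, k) ∩ r(m, m), k ∩ m ∪ m ∩ p ∩ p ∩ p ∪ r(k, p))) ∪ r(r(k ∪ k ∪ r(m, p), r(k ∪ k ∪ m ∪ p, r(m, p))), r(r(p ∪ p, k ∪ k ∪ m ∪ m), k))
Right:  (r(r(r(m, p), k ∪ (k ∪ (m ∪ k))) ∪ r(r(k, k), k ∪ k ∪ m) ∪ k ∩ r(p, m) ∩ m ∩ k ∩ k ∪ k ∩ k ∩ k ∩ k ∩ r(p, m) ∪ k ∩ r(p, m) ∩ m ∩ k ∩ k ∪ r(r(p, m), k ∪ m ∪ p), r(p ∩ m ∩ k ∩ r(m, m) ∩ r(k, k), k ∩ m ∪ (r(k, p) ∪ p ∩ (m ∩ p) ∩ p))) ∪ r(r((k ∪ p) ∪ (m ∪ k), r(k ∪ (k ∪ (p ∪ m)), r(m, p))), r(r(p ∪ p, k ∪ m ∪ m ∪ k), k))) ∪ p
  Flatten:  r(k ∩ k ∩ k ∩ k ∩ r(p, m) ∪ k ∩ k ∩ k ∩ m ∩ r(p, m) ∪ k ∩ k ∩ k ∩ m ∩ r(p, m) ∪ r(r(k, k), k ∪ k ∪ m) ∪ r(r(m, p), k ∪ k ∪ k ∪ m) ∪ r(r(p, m), k ∪ m ∪ p), r(k ∩ m ∩ p ∩ r(k, k) ∩ r(m, m), k ∩ m ∪ m ∩ p ∩ p ∩ p ∪ r(k, p))) ∪ r(r(k ∪ k ∪ m ∪ p, r(k ∪ k ∪ m ∪ p, r(m, p))), r(r(p ∪ p, k ∪ k ∪ m ∪ m), k)) ∪ p
  Order the arguments:  p ∪ r(k ∩ k ∩ k ∩ k ∩ r(p, m) ∪ k ∩ k ∩ k ∩ m ∩ r(p, m) ∪ k ∩ k ∩ k ∩ m ∩ r(p, m) ∪ r(r(k, k), k ∪ k ∪ m) ∪ r(r(m, p), k ∪ k ∪ k ∪ m) ∪ r(r(p, m), k ∪ m ∪ p), r(k ∩ m ∩ p ∩ r(k, k) ∩ r(m, m), k ∩ m ∪ m ∩ p ∩ p ∩ p ∪ r(k, p))) ∪ r(r(k ∪ k ∪ m ∪ p, r(k ∪ k ∪ m ∪ p, r(m, p))), r(r(p ∪ p, k ∪ k ∪ m ∪ m), k))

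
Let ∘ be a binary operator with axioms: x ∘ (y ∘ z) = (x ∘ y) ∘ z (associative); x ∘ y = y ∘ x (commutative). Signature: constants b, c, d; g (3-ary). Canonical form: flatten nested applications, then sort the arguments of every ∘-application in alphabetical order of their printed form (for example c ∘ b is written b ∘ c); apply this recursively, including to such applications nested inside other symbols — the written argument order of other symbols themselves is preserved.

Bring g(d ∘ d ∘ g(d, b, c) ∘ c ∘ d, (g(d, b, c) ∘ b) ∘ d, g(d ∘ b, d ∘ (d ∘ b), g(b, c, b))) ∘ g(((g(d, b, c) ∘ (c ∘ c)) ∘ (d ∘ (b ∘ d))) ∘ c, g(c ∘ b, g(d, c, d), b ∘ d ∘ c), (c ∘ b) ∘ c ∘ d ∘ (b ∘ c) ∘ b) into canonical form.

Simplify inside:  g(d ∘ d ∘ g(d, b, c) ∘ c ∘ d, (g(d, b, c) ∘ b) ∘ d, g(d ∘ b, d ∘ (d ∘ b), g(b, c, b)))  →  g(c ∘ d ∘ d ∘ d ∘ g(d, b, c), b ∘ d ∘ g(d, b, c), g(b ∘ d, b ∘ d ∘ d, g(b, c, b)))
Canonicalize subterm:  g(((g(d, b, c) ∘ (c ∘ c)) ∘ (d ∘ (b ∘ d))) ∘ c, g(c ∘ b, g(d, c, d), b ∘ d ∘ c), (c ∘ b) ∘ c ∘ d ∘ (b ∘ c) ∘ b)  →  g(b ∘ c ∘ c ∘ c ∘ d ∘ d ∘ g(d, b, c), g(b ∘ c, g(d, c, d), b ∘ c ∘ d), b ∘ b ∘ b ∘ c ∘ c ∘ c ∘ d)
Order the arguments:  g(b ∘ c ∘ c ∘ c ∘ d ∘ d ∘ g(d, b, c), g(b ∘ c, g(d, c, d), b ∘ c ∘ d), b ∘ b ∘ b ∘ c ∘ c ∘ c ∘ d) ∘ g(c ∘ d ∘ d ∘ d ∘ g(d, b, c), b ∘ d ∘ g(d, b, c), g(b ∘ d, b ∘ d ∘ d, g(b, c, b)))

Answer: g(b ∘ c ∘ c ∘ c ∘ d ∘ d ∘ g(d, b, c), g(b ∘ c, g(d, c, d), b ∘ c ∘ d), b ∘ b ∘ b ∘ c ∘ c ∘ c ∘ d) ∘ g(c ∘ d ∘ d ∘ d ∘ g(d, b, c), b ∘ d ∘ g(d, b, c), g(b ∘ d, b ∘ d ∘ d, g(b, c, b)))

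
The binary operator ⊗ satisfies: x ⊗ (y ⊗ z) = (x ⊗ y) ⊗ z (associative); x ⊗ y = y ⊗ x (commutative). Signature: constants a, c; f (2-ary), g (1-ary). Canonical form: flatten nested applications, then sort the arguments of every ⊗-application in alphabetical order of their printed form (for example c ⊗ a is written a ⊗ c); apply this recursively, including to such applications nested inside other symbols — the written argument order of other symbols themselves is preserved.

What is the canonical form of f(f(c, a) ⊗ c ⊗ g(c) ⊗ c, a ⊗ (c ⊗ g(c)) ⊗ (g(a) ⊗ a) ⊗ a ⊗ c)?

Focus inside:  a ⊗ (c ⊗ g(c)) ⊗ (g(a) ⊗ a) ⊗ a ⊗ c
Un-nest:  a ⊗ c ⊗ g(c) ⊗ g(a) ⊗ a ⊗ a ⊗ c
Order the arguments:  a ⊗ a ⊗ a ⊗ c ⊗ c ⊗ g(a) ⊗ g(c)
Reassemble:  f(c ⊗ c ⊗ f(c, a) ⊗ g(c), a ⊗ a ⊗ a ⊗ c ⊗ c ⊗ g(a) ⊗ g(c))

Answer: f(c ⊗ c ⊗ f(c, a) ⊗ g(c), a ⊗ a ⊗ a ⊗ c ⊗ c ⊗ g(a) ⊗ g(c))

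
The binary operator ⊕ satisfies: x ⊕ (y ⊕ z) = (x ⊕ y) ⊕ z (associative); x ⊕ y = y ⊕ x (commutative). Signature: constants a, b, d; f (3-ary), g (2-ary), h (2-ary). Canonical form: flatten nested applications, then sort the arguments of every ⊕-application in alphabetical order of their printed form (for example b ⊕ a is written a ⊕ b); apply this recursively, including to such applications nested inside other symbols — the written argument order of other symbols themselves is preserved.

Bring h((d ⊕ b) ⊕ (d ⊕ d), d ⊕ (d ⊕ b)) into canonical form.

Answer: h(b ⊕ d ⊕ d ⊕ d, b ⊕ d ⊕ d)

Derivation:
Work inside:  (d ⊕ b) ⊕ (d ⊕ d)
Flatten:  d ⊕ b ⊕ d ⊕ d
Sort arguments:  b ⊕ d ⊕ d ⊕ d
Put back:  h(b ⊕ d ⊕ d ⊕ d, b ⊕ d ⊕ d)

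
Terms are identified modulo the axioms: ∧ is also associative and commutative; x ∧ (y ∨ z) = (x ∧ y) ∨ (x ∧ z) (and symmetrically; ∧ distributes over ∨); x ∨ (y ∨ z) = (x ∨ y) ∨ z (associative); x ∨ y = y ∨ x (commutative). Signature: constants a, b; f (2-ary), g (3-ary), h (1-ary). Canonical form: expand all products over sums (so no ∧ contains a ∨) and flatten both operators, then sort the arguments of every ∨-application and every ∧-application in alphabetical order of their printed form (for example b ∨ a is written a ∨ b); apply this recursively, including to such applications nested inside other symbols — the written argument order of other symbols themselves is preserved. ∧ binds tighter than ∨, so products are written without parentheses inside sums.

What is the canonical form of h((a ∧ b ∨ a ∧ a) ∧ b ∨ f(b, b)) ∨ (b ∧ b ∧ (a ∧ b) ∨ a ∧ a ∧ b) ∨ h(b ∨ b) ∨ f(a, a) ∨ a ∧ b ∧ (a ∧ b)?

Answer: a ∧ a ∧ b ∨ a ∧ a ∧ b ∧ b ∨ a ∧ b ∧ b ∧ b ∨ f(a, a) ∨ h(a ∧ a ∧ b ∨ a ∧ b ∧ b ∨ f(b, b)) ∨ h(b ∨ b)

Derivation:
Expand products over sums:  h(a ∧ a ∧ b ∨ a ∧ b ∧ b ∨ f(b, b)) ∨ a ∧ b ∧ b ∧ b ∨ a ∧ a ∧ b ∨ h(b ∨ b) ∨ f(a, a) ∨ a ∧ a ∧ b ∧ b
Sort arguments:  a ∧ a ∧ b ∨ a ∧ a ∧ b ∧ b ∨ a ∧ b ∧ b ∧ b ∨ f(a, a) ∨ h(a ∧ a ∧ b ∨ a ∧ b ∧ b ∨ f(b, b)) ∨ h(b ∨ b)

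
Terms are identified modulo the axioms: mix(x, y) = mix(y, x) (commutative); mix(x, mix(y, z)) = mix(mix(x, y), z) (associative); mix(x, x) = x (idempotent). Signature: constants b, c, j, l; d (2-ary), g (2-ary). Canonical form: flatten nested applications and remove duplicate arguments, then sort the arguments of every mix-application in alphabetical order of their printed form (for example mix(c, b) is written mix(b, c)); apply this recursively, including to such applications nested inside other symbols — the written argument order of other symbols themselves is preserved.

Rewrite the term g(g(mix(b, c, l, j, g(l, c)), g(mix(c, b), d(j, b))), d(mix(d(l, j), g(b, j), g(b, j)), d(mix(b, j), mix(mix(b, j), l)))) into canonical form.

Answer: g(g(mix(b, c, g(l, c), j, l), g(mix(b, c), d(j, b))), d(mix(d(l, j), g(b, j)), d(mix(b, j), mix(b, j, l))))

Derivation:
Descend into:  mix(d(l, j), g(b, j), g(b, j))
Idempotence:  drop duplicate g(b, j)
Order the arguments:  mix(d(l, j), g(b, j))
Put back:  g(g(mix(b, c, g(l, c), j, l), g(mix(b, c), d(j, b))), d(mix(d(l, j), g(b, j)), d(mix(b, j), mix(b, j, l))))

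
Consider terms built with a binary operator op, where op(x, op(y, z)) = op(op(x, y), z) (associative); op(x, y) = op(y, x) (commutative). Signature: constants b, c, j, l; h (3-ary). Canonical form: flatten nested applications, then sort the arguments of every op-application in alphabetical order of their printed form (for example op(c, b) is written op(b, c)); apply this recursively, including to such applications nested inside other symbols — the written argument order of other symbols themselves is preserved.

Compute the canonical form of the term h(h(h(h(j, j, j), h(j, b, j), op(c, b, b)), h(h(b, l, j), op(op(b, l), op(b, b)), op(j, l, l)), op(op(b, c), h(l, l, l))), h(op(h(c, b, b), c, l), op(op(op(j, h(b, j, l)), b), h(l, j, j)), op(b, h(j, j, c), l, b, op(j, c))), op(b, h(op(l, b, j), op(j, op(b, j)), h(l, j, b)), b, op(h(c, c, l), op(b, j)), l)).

Answer: h(h(h(h(j, j, j), h(j, b, j), op(b, b, c)), h(h(b, l, j), op(b, b, b, l), op(j, l, l)), op(b, c, h(l, l, l))), h(op(c, h(c, b, b), l), op(b, h(b, j, l), h(l, j, j), j), op(b, b, c, h(j, j, c), j, l)), op(b, b, b, h(c, c, l), h(op(b, j, l), op(b, j, j), h(l, j, b)), j, l))

Derivation:
Work inside:  op(b, h(op(l, b, j), op(j, op(b, j)), h(l, j, b)), b, op(h(c, c, l), op(b, j)), l)
Flatten:  op(b, h(op(l, b, j), op(j, op(b, j)), h(l, j, b)), b, h(c, c, l), b, j, l)
Simplify inside:  h(op(l, b, j), op(j, op(b, j)), h(l, j, b))  →  h(op(b, j, l), op(b, j, j), h(l, j, b))
Sort:  op(b, b, b, h(c, c, l), h(op(b, j, l), op(b, j, j), h(l, j, b)), j, l)
Reassemble:  h(h(h(h(j, j, j), h(j, b, j), op(b, b, c)), h(h(b, l, j), op(b, b, b, l), op(j, l, l)), op(b, c, h(l, l, l))), h(op(c, h(c, b, b), l), op(b, h(b, j, l), h(l, j, j), j), op(b, b, c, h(j, j, c), j, l)), op(b, b, b, h(c, c, l), h(op(b, j, l), op(b, j, j), h(l, j, b)), j, l))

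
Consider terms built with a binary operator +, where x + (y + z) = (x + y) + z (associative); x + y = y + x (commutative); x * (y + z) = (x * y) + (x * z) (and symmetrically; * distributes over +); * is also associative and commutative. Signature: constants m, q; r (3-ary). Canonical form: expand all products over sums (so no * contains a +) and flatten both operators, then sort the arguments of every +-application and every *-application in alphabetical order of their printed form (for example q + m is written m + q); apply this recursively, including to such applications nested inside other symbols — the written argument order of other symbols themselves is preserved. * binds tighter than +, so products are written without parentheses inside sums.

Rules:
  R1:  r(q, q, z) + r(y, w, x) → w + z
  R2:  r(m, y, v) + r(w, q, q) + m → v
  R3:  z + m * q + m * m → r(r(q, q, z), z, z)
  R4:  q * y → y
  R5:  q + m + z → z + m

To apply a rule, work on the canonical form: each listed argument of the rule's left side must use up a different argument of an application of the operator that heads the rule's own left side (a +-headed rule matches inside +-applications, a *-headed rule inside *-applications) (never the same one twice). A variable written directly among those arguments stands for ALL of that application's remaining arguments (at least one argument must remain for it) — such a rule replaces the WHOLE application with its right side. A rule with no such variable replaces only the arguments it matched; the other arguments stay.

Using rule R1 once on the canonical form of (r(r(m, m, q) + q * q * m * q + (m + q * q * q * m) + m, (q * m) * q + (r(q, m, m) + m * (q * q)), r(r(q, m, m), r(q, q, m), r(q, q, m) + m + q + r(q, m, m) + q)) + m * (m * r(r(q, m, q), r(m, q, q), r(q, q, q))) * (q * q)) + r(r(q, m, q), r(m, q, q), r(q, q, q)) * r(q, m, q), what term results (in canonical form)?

Answer: m * m * q * q * r(r(q, m, q), r(m, q, q), r(q, q, q)) + r(m + m + m * q * q * q + m * q * q * q + r(m, m, q), m * q * q + m * q * q + r(q, m, m), r(r(q, m, m), r(q, q, m), m + m + m + q + q)) + r(q, m, q) * r(r(q, m, q), r(m, q, q), r(q, q, q))

Derivation:
Canonical form:  m * m * q * q * r(r(q, m, q), r(m, q, q), r(q, q, q)) + r(m + m + m * q * q * q + m * q * q * q + r(m, m, q), m * q * q + m * q * q + r(q, m, m), r(r(q, m, m), r(q, q, m), m + q + q + r(q, m, m) + r(q, q, m))) + r(q, m, q) * r(r(q, m, q), r(m, q, q), r(q, q, q))
R1 matches:  uses r(q, m, m), r(q, q, m);  w := m, x := m, y := q, z := m
Result:  m * m * q * q * r(r(q, m, q), r(m, q, q), r(q, q, q)) + r(m + m + m * q * q * q + m * q * q * q + r(m, m, q), m * q * q + m * q * q + r(q, m, m), r(r(q, m, m), r(q, q, m), m + m + m + q + q)) + r(q, m, q) * r(r(q, m, q), r(m, q, q), r(q, q, q))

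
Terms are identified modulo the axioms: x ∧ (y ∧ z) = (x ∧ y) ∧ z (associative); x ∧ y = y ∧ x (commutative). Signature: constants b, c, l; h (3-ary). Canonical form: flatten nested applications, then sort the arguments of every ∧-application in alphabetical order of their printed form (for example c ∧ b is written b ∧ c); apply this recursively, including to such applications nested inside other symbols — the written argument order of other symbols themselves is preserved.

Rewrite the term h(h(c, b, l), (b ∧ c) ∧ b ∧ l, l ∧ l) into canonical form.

Work inside:  (b ∧ c) ∧ b ∧ l
Un-nest:  b ∧ c ∧ b ∧ l
Sort arguments:  b ∧ b ∧ c ∧ l
Rebuild:  h(h(c, b, l), b ∧ b ∧ c ∧ l, l ∧ l)

Answer: h(h(c, b, l), b ∧ b ∧ c ∧ l, l ∧ l)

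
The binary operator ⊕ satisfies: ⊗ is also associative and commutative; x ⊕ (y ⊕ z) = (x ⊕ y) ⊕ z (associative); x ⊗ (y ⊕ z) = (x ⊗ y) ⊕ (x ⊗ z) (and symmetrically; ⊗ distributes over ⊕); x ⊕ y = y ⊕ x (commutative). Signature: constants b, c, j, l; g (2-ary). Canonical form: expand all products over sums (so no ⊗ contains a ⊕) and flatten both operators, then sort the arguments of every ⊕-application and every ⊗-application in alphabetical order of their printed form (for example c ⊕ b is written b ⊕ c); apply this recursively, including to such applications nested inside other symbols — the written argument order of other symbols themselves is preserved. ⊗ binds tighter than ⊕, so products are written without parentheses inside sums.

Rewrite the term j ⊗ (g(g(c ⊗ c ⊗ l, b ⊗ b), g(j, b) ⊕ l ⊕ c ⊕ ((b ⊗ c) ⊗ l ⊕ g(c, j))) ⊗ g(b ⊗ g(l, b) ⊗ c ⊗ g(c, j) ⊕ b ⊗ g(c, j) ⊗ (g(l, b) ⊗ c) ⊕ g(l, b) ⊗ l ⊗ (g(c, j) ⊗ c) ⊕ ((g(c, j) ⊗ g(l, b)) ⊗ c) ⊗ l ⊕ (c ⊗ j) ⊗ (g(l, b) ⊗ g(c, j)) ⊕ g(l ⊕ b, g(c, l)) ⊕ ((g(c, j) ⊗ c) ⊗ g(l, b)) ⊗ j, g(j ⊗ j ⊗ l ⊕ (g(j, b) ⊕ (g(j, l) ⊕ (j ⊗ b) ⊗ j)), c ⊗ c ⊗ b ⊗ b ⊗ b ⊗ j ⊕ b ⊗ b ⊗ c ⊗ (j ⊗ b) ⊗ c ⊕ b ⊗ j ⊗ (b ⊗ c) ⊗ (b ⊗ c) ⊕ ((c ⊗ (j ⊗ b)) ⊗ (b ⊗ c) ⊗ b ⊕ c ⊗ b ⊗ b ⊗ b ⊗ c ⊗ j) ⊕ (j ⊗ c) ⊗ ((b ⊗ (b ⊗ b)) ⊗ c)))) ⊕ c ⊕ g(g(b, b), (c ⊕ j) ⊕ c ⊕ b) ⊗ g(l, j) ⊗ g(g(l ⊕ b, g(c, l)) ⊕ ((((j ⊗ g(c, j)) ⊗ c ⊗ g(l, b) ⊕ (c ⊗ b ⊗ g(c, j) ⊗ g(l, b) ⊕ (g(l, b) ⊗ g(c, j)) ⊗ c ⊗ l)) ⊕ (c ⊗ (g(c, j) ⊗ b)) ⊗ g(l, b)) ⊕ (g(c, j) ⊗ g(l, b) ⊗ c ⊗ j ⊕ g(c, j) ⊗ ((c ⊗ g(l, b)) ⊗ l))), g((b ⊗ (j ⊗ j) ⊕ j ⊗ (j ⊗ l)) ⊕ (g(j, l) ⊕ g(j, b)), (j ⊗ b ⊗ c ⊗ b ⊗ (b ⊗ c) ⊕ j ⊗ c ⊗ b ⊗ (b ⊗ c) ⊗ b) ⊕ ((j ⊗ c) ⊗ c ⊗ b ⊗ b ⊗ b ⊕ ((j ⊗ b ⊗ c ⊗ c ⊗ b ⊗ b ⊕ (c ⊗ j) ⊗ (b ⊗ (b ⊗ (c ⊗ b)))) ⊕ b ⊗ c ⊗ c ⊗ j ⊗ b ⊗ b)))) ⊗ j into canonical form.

Answer: c ⊕ g(b ⊗ c ⊗ g(c, j) ⊗ g(l, b) ⊕ b ⊗ c ⊗ g(c, j) ⊗ g(l, b) ⊕ c ⊗ g(c, j) ⊗ g(l, b) ⊗ j ⊕ c ⊗ g(c, j) ⊗ g(l, b) ⊗ j ⊕ c ⊗ g(c, j) ⊗ g(l, b) ⊗ l ⊕ c ⊗ g(c, j) ⊗ g(l, b) ⊗ l ⊕ g(b ⊕ l, g(c, l)), g(b ⊗ j ⊗ j ⊕ g(j, b) ⊕ g(j, l) ⊕ j ⊗ j ⊗ l, b ⊗ b ⊗ b ⊗ c ⊗ c ⊗ j ⊕ b ⊗ b ⊗ b ⊗ c ⊗ c ⊗ j ⊕ b ⊗ b ⊗ b ⊗ c ⊗ c ⊗ j ⊕ b ⊗ b ⊗ b ⊗ c ⊗ c ⊗ j ⊕ b ⊗ b ⊗ b ⊗ c ⊗ c ⊗ j ⊕ b ⊗ b ⊗ b ⊗ c ⊗ c ⊗ j)) ⊗ g(g(b, b), b ⊕ c ⊕ c ⊕ j) ⊗ g(l, j) ⊗ j ⊕ g(b ⊗ c ⊗ g(c, j) ⊗ g(l, b) ⊕ b ⊗ c ⊗ g(c, j) ⊗ g(l, b) ⊕ c ⊗ g(c, j) ⊗ g(l, b) ⊗ j ⊕ c ⊗ g(c, j) ⊗ g(l, b) ⊗ j ⊕ c ⊗ g(c, j) ⊗ g(l, b) ⊗ l ⊕ c ⊗ g(c, j) ⊗ g(l, b) ⊗ l ⊕ g(b ⊕ l, g(c, l)), g(b ⊗ j ⊗ j ⊕ g(j, b) ⊕ g(j, l) ⊕ j ⊗ j ⊗ l, b ⊗ b ⊗ b ⊗ c ⊗ c ⊗ j ⊕ b ⊗ b ⊗ b ⊗ c ⊗ c ⊗ j ⊕ b ⊗ b ⊗ b ⊗ c ⊗ c ⊗ j ⊕ b ⊗ b ⊗ b ⊗ c ⊗ c ⊗ j ⊕ b ⊗ b ⊗ b ⊗ c ⊗ c ⊗ j ⊕ b ⊗ b ⊗ b ⊗ c ⊗ c ⊗ j)) ⊗ g(g(c ⊗ c ⊗ l, b ⊗ b), b ⊗ c ⊗ l ⊕ c ⊕ g(c, j) ⊕ g(j, b) ⊕ l) ⊗ j

Derivation:
Merge nested applications:  g(b ⊗ c ⊗ g(c, j) ⊗ g(l, b) ⊕ b ⊗ c ⊗ g(c, j) ⊗ g(l, b) ⊕ c ⊗ g(c, j) ⊗ g(l, b) ⊗ j ⊕ c ⊗ g(c, j) ⊗ g(l, b) ⊗ j ⊕ c ⊗ g(c, j) ⊗ g(l, b) ⊗ l ⊕ c ⊗ g(c, j) ⊗ g(l, b) ⊗ l ⊕ g(b ⊕ l, g(c, l)), g(b ⊗ j ⊗ j ⊕ g(j, b) ⊕ g(j, l) ⊕ j ⊗ j ⊗ l, b ⊗ b ⊗ b ⊗ c ⊗ c ⊗ j ⊕ b ⊗ b ⊗ b ⊗ c ⊗ c ⊗ j ⊕ b ⊗ b ⊗ b ⊗ c ⊗ c ⊗ j ⊕ b ⊗ b ⊗ b ⊗ c ⊗ c ⊗ j ⊕ b ⊗ b ⊗ b ⊗ c ⊗ c ⊗ j ⊕ b ⊗ b ⊗ b ⊗ c ⊗ c ⊗ j)) ⊗ g(g(c ⊗ c ⊗ l, b ⊗ b), b ⊗ c ⊗ l ⊕ c ⊕ g(c, j) ⊕ g(j, b) ⊕ l) ⊗ j ⊕ c ⊕ g(b ⊗ c ⊗ g(c, j) ⊗ g(l, b) ⊕ b ⊗ c ⊗ g(c, j) ⊗ g(l, b) ⊕ c ⊗ g(c, j) ⊗ g(l, b) ⊗ j ⊕ c ⊗ g(c, j) ⊗ g(l, b) ⊗ j ⊕ c ⊗ g(c, j) ⊗ g(l, b) ⊗ l ⊕ c ⊗ g(c, j) ⊗ g(l, b) ⊗ l ⊕ g(b ⊕ l, g(c, l)), g(b ⊗ j ⊗ j ⊕ g(j, b) ⊕ g(j, l) ⊕ j ⊗ j ⊗ l, b ⊗ b ⊗ b ⊗ c ⊗ c ⊗ j ⊕ b ⊗ b ⊗ b ⊗ c ⊗ c ⊗ j ⊕ b ⊗ b ⊗ b ⊗ c ⊗ c ⊗ j ⊕ b ⊗ b ⊗ b ⊗ c ⊗ c ⊗ j ⊕ b ⊗ b ⊗ b ⊗ c ⊗ c ⊗ j ⊕ b ⊗ b ⊗ b ⊗ c ⊗ c ⊗ j)) ⊗ g(g(b, b), b ⊕ c ⊕ c ⊕ j) ⊗ g(l, j) ⊗ j
Order the arguments:  c ⊕ g(b ⊗ c ⊗ g(c, j) ⊗ g(l, b) ⊕ b ⊗ c ⊗ g(c, j) ⊗ g(l, b) ⊕ c ⊗ g(c, j) ⊗ g(l, b) ⊗ j ⊕ c ⊗ g(c, j) ⊗ g(l, b) ⊗ j ⊕ c ⊗ g(c, j) ⊗ g(l, b) ⊗ l ⊕ c ⊗ g(c, j) ⊗ g(l, b) ⊗ l ⊕ g(b ⊕ l, g(c, l)), g(b ⊗ j ⊗ j ⊕ g(j, b) ⊕ g(j, l) ⊕ j ⊗ j ⊗ l, b ⊗ b ⊗ b ⊗ c ⊗ c ⊗ j ⊕ b ⊗ b ⊗ b ⊗ c ⊗ c ⊗ j ⊕ b ⊗ b ⊗ b ⊗ c ⊗ c ⊗ j ⊕ b ⊗ b ⊗ b ⊗ c ⊗ c ⊗ j ⊕ b ⊗ b ⊗ b ⊗ c ⊗ c ⊗ j ⊕ b ⊗ b ⊗ b ⊗ c ⊗ c ⊗ j)) ⊗ g(g(b, b), b ⊕ c ⊕ c ⊕ j) ⊗ g(l, j) ⊗ j ⊕ g(b ⊗ c ⊗ g(c, j) ⊗ g(l, b) ⊕ b ⊗ c ⊗ g(c, j) ⊗ g(l, b) ⊕ c ⊗ g(c, j) ⊗ g(l, b) ⊗ j ⊕ c ⊗ g(c, j) ⊗ g(l, b) ⊗ j ⊕ c ⊗ g(c, j) ⊗ g(l, b) ⊗ l ⊕ c ⊗ g(c, j) ⊗ g(l, b) ⊗ l ⊕ g(b ⊕ l, g(c, l)), g(b ⊗ j ⊗ j ⊕ g(j, b) ⊕ g(j, l) ⊕ j ⊗ j ⊗ l, b ⊗ b ⊗ b ⊗ c ⊗ c ⊗ j ⊕ b ⊗ b ⊗ b ⊗ c ⊗ c ⊗ j ⊕ b ⊗ b ⊗ b ⊗ c ⊗ c ⊗ j ⊕ b ⊗ b ⊗ b ⊗ c ⊗ c ⊗ j ⊕ b ⊗ b ⊗ b ⊗ c ⊗ c ⊗ j ⊕ b ⊗ b ⊗ b ⊗ c ⊗ c ⊗ j)) ⊗ g(g(c ⊗ c ⊗ l, b ⊗ b), b ⊗ c ⊗ l ⊕ c ⊕ g(c, j) ⊕ g(j, b) ⊕ l) ⊗ j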